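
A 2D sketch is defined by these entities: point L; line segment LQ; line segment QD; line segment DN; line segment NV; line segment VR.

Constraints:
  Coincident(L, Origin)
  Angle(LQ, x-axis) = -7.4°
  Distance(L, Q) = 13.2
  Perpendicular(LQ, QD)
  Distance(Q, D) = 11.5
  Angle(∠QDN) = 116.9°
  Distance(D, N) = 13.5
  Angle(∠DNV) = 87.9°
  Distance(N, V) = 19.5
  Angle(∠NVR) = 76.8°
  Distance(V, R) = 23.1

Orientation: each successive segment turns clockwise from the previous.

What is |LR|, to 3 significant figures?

16.3

L is at the origin; LQ runs at -7.4° with length 13.2, so Q = (13.1, -1.70). The perpendicularity gives QD at right angles to LQ, so QD runs at -97.4°; with |QD| = 11.5, D = (11.6, -13.1). ∠QDN = 116.9° gives DN at -160° from the x-axis; with |DN| = 13.5, N = (-1.12, -17.6). ∠DNV = 87.9° gives NV at 107° from the x-axis; with |NV| = 19.5, V = (-6.95, 0.997). ∠NVR = 76.8° gives VR at 4.20° from the x-axis; with |VR| = 23.1, R = (16.1, 2.69). Then |LR| = |R − L| = 16.3.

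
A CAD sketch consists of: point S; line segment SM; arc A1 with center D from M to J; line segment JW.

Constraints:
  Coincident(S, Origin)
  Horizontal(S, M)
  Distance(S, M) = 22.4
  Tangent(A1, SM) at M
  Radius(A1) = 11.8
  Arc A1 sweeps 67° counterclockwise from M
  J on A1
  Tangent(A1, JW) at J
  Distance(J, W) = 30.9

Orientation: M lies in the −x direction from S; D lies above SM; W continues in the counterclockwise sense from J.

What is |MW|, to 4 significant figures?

42.38

S is at the origin; SM is horizontal with |SM| = 22.4 and M on the −x side, so M = (-22.40, 0.000). A1 meets SM tangentially, so DM is at right angles to SM, so D = M + (0, 11.8) = (-22.40, 11.80). On A1, M sits at bearing -90° from D; a 67° counterclockwise sweep puts J at bearing -23°, so J = D + 11.8·(cos -23°, sin -23°) = (-11.54, 7.189). Tangency of A1 to JW means the radius DJ is perpendicular to JW, so JW runs along (−sin -23°, cos -23°); with |JW| = 30.9, W = (0.5355, 35.63). Then |MW| = |W − M| = 42.38.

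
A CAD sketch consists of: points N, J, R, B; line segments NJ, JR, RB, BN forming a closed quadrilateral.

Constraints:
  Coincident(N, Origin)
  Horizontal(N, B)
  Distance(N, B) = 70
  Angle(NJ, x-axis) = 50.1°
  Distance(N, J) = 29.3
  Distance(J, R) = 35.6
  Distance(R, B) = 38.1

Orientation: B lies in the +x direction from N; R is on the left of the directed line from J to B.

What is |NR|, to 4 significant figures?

62.49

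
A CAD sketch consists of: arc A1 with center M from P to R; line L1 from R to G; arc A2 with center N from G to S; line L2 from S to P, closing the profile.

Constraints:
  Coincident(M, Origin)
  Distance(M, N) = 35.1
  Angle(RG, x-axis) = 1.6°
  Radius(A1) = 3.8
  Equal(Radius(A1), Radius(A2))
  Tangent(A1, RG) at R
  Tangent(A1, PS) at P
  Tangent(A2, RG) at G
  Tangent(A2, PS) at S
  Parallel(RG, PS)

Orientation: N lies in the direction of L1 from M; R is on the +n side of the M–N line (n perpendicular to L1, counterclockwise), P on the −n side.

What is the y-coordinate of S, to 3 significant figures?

-2.82

The slot axis is L1's direction at 1.6°, so u = (cos 1.6°, sin 1.6°) = (1.00, 0.0279) and n = (−sin 1.6°, cos 1.6°) = (-0.0279, 1.00). M is at the origin and N lies 35.1 along u from M, so N = 35.1·u = (35.1, 0.980). Tangency of A1 to both parallel lines with radius 3.8 puts R and P at M ± 3.8·n: R = (-0.106, 3.80), P = (0.106, -3.80). Equal radii place G and S the same way about N: G = N + 3.8·n = (35.0, 4.78), S = N − 3.8·n = (35.2, -2.82). So S.y = -2.82.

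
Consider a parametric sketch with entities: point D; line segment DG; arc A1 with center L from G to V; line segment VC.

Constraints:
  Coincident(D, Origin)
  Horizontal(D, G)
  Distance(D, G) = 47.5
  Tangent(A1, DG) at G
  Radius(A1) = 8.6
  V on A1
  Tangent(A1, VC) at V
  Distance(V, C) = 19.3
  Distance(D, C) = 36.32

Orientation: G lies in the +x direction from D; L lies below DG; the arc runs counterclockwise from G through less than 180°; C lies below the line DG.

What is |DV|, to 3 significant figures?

40.4

D is at the origin; D and G share the same y with |DG| = 47.5 and G on the +x side, so G = (47.5, 0.00). A1 meets DG tangentially, so LG is at right angles to DG, so L = G + (0, -8.6) = (47.5, -8.60). Since LV ⟂ VC (tangency), |LC| = √(8.6² + 19.3²) = 21.1 regardless of where V sits on A1. So C lies on both circle(D, 36.32) and circle(L, 21.1); the below-DG intersection is C = (30.0, -20.5). V is the foot of the tangent from C: V = (40.2, -4.06).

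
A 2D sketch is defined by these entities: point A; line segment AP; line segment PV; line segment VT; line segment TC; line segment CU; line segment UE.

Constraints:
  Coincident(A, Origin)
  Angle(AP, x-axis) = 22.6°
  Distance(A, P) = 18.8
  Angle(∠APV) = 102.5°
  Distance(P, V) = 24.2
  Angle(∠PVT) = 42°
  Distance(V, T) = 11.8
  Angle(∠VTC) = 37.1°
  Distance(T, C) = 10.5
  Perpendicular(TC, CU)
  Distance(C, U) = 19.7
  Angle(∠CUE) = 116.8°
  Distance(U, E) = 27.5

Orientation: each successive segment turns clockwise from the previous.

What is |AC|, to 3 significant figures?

29.9

A is at the origin; AP runs at 22.6° with length 18.8, so P = (17.4, 7.22). ∠APV = 102.5° gives PV at -54.9° from the x-axis; with |PV| = 24.2, V = (31.3, -12.6). ∠PVT = 42.0° gives VT at 167° from the x-axis; with |VT| = 11.8, T = (19.8, -9.94). ∠VTC = 37.1° gives TC at 24.2° from the x-axis; with |TC| = 10.5, C = (29.3, -5.64). Then |AC| = |C − A| = 29.9.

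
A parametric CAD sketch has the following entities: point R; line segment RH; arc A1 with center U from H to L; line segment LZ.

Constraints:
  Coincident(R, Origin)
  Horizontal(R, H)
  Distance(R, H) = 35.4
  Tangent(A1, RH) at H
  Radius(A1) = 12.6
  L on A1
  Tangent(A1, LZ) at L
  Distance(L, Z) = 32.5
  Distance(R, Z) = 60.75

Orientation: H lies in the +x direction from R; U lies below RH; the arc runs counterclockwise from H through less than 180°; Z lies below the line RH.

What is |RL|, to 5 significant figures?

30.047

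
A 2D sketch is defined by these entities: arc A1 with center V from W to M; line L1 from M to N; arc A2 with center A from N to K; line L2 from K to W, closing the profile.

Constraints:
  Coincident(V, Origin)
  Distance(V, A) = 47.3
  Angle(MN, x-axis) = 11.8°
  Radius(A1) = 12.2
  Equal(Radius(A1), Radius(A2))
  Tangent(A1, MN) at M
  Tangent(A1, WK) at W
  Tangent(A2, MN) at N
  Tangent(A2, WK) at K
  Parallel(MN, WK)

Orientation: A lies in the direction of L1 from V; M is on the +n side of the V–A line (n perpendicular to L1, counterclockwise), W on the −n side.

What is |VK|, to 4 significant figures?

48.85

The slot axis is L1's direction at 11.8°, so u = (cos 11.8°, sin 11.8°) = (0.9789, 0.2045) and n = (−sin 11.8°, cos 11.8°) = (-0.2045, 0.9789). V is at the origin and A lies 47.3 along u from V, so A = 47.3·u = (46.30, 9.673). Tangency of A1 to both parallel lines with radius 12.2 puts M and W at V ± 12.2·n: M = (-2.495, 11.94), W = (2.495, -11.94). Equal radii place N and K the same way about A: N = A + 12.2·n = (43.81, 21.61), K = A − 12.2·n = (48.80, -2.270). Then |VK| = |K − V| = 48.85.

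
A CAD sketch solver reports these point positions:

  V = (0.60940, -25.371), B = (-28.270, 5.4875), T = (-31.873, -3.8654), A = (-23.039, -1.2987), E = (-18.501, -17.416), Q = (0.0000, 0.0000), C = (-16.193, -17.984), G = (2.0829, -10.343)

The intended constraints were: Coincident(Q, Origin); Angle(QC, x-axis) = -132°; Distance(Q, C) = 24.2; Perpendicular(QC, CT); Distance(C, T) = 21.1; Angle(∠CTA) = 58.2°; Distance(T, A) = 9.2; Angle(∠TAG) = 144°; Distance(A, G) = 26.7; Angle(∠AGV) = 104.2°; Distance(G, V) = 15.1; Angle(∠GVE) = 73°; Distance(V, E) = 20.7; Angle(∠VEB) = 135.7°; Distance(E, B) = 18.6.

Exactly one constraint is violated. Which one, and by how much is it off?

Distance(E, B) = 18.6 — off by 6.30.

Q = (0.00, 0.00) ✓; QC at -132.0° ✓; |QC| = 24.20 ✓; ∠(QC, CT) = 90.00° ✓; |CT| = 21.10 ✓; ∠CTA = 58.20° ✓; |TA| = 9.199 ✓; ∠TAG = 144.0° ✓; |AG| = 26.70 ✓; ∠AGV = 104.2° ✓; |GV| = 15.10 ✓; ∠GVE = 73.00° ✓; |VE| = 20.70 ✓; ∠VEB = 135.7° ✓; |EB| = 24.90 ✗.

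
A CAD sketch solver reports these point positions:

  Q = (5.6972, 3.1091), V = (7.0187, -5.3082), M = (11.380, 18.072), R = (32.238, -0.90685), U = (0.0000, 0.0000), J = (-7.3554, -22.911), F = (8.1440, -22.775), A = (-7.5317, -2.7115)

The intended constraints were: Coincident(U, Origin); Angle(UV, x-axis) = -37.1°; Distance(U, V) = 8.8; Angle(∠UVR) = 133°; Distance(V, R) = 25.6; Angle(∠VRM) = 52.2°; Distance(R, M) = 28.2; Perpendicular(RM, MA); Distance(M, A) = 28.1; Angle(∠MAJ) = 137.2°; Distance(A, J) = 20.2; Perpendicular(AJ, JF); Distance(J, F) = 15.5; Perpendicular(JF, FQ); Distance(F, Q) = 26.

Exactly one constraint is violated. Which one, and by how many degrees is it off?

Perpendicular(JF, FQ) — off by 4.90°.

U = (0.00, 0.00) ✓; UV at -37.10° ✓; |UV| = 8.800 ✓; ∠UVR = 133.0° ✓; |VR| = 25.60 ✓; ∠VRM = 52.20° ✓; |RM| = 28.20 ✓; ∠(RM, MA) = 90.00° ✓; |MA| = 28.10 ✓; ∠MAJ = 137.2° ✓; |AJ| = 20.20 ✓; ∠(AJ, JF) = 90.00° ✓; |JF| = 15.50 ✓; ∠(JF, FQ) = 94.90° ✗; |FQ| = 26.00 ✓.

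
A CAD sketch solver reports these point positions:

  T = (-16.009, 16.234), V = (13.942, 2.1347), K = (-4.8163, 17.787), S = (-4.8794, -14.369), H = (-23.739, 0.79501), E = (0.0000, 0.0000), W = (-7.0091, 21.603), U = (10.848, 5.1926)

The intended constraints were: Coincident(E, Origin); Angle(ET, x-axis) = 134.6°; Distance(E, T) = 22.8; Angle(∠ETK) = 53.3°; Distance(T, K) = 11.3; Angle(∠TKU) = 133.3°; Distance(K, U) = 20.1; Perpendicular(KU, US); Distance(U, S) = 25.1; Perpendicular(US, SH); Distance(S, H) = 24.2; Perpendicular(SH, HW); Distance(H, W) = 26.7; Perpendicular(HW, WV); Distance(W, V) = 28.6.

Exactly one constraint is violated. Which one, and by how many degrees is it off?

Perpendicular(HW, WV) — off by 4.10°.

E = (0.00, 0.00) ✓; ET at 134.6° ✓; |ET| = 22.80 ✓; ∠ETK = 53.30° ✓; |TK| = 11.30 ✓; ∠TKU = 133.3° ✓; |KU| = 20.10 ✓; ∠(KU, US) = 90.00° ✓; |US| = 25.10 ✓; ∠(US, SH) = 90.00° ✓; |SH| = 24.20 ✓; ∠(SH, HW) = 90.00° ✓; |HW| = 26.70 ✓; ∠(HW, WV) = 94.10° ✗; |WV| = 28.60 ✓.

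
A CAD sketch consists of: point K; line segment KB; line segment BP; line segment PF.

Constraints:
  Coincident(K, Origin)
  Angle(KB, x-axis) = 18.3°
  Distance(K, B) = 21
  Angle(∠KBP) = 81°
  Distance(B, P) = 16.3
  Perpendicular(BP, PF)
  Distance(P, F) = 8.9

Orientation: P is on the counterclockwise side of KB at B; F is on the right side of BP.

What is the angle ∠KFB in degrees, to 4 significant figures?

37.66°

∠KBP = 81.0°, so BP runs at 18.3° + (180° − 81.0°) = 117.3° from the x-axis; with |BP| = 16.3, P = B + 16.3·(cos 117.3°, sin 117.3°) = (12.46, 21.08). BP ⟂ PF; with |PF| = 8.9 on the right of BP, F = P + 8.9·(0.8886, 0.4586) = (20.37, 25.16). Then cos ∠KFB = FK·FB / (|FK||FB|), giving 37.66°.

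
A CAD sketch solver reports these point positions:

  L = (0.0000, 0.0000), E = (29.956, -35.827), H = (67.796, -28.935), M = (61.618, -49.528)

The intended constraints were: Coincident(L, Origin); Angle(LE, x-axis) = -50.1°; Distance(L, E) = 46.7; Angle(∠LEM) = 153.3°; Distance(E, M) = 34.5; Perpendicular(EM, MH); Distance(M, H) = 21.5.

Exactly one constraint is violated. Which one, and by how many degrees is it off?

Perpendicular(EM, MH) — off by 6.70°.

L = (0.00, 0.00) ✓; LE at -50.10° ✓; |LE| = 46.70 ✓; ∠LEM = 153.3° ✓; |EM| = 34.50 ✓; ∠(EM, MH) = 96.70° ✗; |MH| = 21.50 ✓.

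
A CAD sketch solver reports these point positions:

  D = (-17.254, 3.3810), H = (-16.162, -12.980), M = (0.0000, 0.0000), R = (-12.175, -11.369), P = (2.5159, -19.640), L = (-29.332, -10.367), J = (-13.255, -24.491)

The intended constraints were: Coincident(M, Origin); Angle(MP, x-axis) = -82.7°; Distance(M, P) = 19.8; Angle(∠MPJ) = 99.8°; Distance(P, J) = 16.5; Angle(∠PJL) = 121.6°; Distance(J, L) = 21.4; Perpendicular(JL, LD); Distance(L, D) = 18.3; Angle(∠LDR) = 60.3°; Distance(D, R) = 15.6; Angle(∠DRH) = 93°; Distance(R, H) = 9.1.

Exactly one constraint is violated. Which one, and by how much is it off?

Distance(R, H) = 9.1 — off by 4.80.

M = (0.00, 0.00) ✓; MP at -82.70° ✓; |MP| = 19.80 ✓; ∠MPJ = 99.80° ✓; |PJ| = 16.50 ✓; ∠PJL = 121.6° ✓; |JL| = 21.40 ✓; ∠(JL, LD) = 90.00° ✓; |LD| = 18.30 ✓; ∠LDR = 60.30° ✓; |DR| = 15.60 ✓; ∠DRH = 93.00° ✓; |RH| = 4.300 ✗.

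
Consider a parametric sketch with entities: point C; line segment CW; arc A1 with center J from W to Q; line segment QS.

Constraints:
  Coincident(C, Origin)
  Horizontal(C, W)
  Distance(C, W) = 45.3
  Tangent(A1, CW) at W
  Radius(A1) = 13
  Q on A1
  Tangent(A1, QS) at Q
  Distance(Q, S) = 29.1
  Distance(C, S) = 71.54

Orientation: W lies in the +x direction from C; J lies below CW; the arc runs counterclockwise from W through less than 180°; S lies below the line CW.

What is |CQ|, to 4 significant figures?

42.79

C is at the origin; CW is horizontal with |CW| = 45.3 and W on the +x side, so W = (45.30, 0.000). A1 meets CW tangentially, so JW is at right angles to CW, so J = W + (0, -13) = (45.30, -13.00). Since JQ ⟂ QS (tangency), |JS| = √(13.0² + 29.1²) = 31.87 regardless of where Q sits on A1. So S lies on both circle(C, 71.54) and circle(J, 31.87); the below-CW intersection is S = (57.63, -42.39). Q is the foot of the tangent from S: Q = (36.41, -22.48).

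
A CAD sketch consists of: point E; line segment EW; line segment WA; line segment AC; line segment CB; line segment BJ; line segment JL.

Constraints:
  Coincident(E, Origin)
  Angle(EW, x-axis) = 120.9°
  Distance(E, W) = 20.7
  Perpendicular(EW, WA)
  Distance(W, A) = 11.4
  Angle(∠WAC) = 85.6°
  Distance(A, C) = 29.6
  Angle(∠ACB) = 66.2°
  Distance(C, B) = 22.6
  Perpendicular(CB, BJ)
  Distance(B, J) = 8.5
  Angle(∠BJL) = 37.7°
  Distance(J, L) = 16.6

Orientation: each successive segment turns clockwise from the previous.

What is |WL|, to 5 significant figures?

28.006

E is at the origin; EW runs at 120.9° with length 20.7, so W = (-10.630, 17.762). EW ⟂ WA, so WA runs at 30.900°; with |WA| = 11.4, A = (-0.84836, 23.616). ∠WAC = 85.6° gives AC at -63.500° from the x-axis; with |AC| = 29.6, C = (12.359, -2.8737). ∠ACB = 66.2° gives CB at -177.30° from the x-axis; with |CB| = 22.6, B = (-10.216, -3.9383). The perpendicularity gives BJ at right angles to CB, so BJ runs at 92.700°; with |BJ| = 8.5, J = (-10.616, 4.5522). ∠BJL = 37.7° gives JL at -49.600° from the x-axis; with |JL| = 16.6, L = (0.14257, -8.0893). Then |WL| = |L − W| = 28.006.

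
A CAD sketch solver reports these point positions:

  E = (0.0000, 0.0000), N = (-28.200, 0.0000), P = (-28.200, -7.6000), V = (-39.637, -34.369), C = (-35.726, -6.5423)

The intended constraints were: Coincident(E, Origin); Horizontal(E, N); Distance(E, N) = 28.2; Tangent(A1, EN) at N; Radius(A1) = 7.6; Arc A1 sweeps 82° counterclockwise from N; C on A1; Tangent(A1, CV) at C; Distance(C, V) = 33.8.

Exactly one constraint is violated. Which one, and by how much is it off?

Distance(C, V) = 33.8 — off by 5.70.

E = (0.00, 0.00) ✓; E.y = 0.00, N.y = 0.00 ✓; |EN| = 28.20 ✓; ∠(PN, NE) = 90.00° ✓; |PN| = 7.600 ✓; bearing(P→C) − bearing(P→N) = 82.00° ✓; |PC| = 7.600 ✓; ∠(PC, CV) = 90.00° ✓; |CV| = 28.10 ✗.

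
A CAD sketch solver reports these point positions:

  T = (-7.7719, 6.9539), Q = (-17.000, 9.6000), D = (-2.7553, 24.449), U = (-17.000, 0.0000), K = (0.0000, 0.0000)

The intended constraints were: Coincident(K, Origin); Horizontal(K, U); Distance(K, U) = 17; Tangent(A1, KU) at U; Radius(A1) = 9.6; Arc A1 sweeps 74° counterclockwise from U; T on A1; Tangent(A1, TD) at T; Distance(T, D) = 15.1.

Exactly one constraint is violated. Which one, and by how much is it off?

Distance(T, D) = 15.1 — off by 3.10.

K = (0.00, 0.00) ✓; K.y = 0.00, U.y = 0.00 ✓; |KU| = 17.00 ✓; ∠(QU, UK) = 90.00° ✓; |QU| = 9.600 ✓; bearing(Q→T) − bearing(Q→U) = 74.00° ✓; |QT| = 9.600 ✓; ∠(QT, TD) = 90.00° ✓; |TD| = 18.20 ✗.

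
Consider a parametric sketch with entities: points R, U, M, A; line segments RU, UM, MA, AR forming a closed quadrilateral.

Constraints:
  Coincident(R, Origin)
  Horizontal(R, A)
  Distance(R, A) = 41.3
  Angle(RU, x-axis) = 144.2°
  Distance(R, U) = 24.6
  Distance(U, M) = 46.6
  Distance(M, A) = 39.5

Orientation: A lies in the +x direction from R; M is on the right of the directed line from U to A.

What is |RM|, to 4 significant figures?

23.98

R is at the origin; R and A share the same y with |RA| = 41.3 and A in +x, so A = (41.3, 0). RU runs at 144.2° with |RU| = 24.6, so U = (-19.95, 14.39). M is determined by |UM| = 46.6 and |MA| = 39.5 together: it lies at the intersection of circle(U, 46.6) and circle(A, 39.5). With |UA| = 62.92, the foot of the radical line on UA is 36.32 from U and the perpendicular offset is √(46.6² − 36.32²) = 29.20. Taking the right-of-UA solution: M = (8.725, -22.34).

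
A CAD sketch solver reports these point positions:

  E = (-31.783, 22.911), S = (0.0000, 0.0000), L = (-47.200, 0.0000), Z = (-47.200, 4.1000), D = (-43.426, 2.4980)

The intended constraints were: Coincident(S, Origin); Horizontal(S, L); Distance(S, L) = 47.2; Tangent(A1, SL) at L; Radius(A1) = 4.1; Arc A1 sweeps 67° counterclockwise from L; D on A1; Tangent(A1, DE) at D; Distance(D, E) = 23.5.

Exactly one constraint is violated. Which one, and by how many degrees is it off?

Tangent(A1, DE) at D — off by 6.70°.

S = (0.00, 0.00) ✓; S.y = 0.00, L.y = 0.00 ✓; |SL| = 47.20 ✓; ∠(ZL, LS) = 90.00° ✓; |ZL| = 4.100 ✓; bearing(Z→D) − bearing(Z→L) = 67.00° ✓; |ZD| = 4.100 ✓; ∠(ZD, DE) = 96.70° ✗; |DE| = 23.50 ✓.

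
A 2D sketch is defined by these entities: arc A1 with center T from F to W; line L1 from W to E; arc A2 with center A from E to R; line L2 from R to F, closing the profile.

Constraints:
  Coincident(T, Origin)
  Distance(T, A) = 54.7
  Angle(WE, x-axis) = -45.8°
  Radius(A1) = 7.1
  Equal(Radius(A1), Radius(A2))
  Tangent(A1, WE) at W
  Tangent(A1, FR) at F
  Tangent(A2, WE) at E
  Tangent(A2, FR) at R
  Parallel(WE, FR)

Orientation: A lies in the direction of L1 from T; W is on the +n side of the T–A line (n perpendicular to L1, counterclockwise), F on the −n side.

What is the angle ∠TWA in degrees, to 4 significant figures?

82.60°

The slot axis is L1's direction at -45.8°, so u = (cos -45.8°, sin -45.8°) = (0.6972, -0.7169) and n = (−sin -45.8°, cos -45.8°) = (0.7169, 0.6972). T is at the origin and A lies 54.7 along u from T, so A = 54.7·u = (38.13, -39.22). Tangency of A1 to both parallel lines with radius 7.1 puts W and F at T ± 7.1·n: W = (5.090, 4.950), F = (-5.090, -4.950). Then cos ∠TWA = WT·WA / (|WT||WA|), giving 82.60°.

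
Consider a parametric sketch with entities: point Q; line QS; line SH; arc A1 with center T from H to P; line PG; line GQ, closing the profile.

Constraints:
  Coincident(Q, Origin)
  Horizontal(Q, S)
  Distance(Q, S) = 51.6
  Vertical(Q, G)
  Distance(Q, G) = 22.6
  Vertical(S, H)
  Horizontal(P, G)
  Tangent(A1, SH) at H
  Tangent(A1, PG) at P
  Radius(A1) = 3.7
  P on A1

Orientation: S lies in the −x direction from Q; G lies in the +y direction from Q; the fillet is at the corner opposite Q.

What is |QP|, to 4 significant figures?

52.96

Q is at the origin; Q and S share the same y with |QS| = 51.6 and S on the −x side, so S = (-51.60, 0.000). Q and G share the same x with |QG| = 22.6 and G on the +y side, so G = (0.000, 22.60). The virtual corner opposite Q is at (-51.60, 22.60). A1 meets SH tangentially, so TH is at right angles to SH and A1 meets PG tangentially, so TP is at right angles to PG, with radius 3.7, so the center T sits 3.7 in from both sides at T = (-47.90, 18.90). That places the tangent points at H = (-51.60, 18.90) on SH and P = (-47.90, 22.60) on PG. Then |QP| = |P − Q| = 52.96.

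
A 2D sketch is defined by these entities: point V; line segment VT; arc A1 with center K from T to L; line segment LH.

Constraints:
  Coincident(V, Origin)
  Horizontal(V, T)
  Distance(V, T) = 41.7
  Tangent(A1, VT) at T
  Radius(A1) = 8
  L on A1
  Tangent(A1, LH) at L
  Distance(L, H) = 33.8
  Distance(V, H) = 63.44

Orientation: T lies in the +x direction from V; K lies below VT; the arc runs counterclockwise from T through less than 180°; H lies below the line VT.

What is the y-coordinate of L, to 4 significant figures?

-11.07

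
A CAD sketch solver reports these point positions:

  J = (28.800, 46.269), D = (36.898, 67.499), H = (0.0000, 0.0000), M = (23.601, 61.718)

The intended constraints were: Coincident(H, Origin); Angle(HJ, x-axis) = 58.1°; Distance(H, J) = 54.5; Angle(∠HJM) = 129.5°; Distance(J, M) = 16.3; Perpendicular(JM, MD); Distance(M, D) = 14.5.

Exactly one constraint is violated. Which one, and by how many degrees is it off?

Perpendicular(JM, MD) — off by 4.90°.

H = (0.00, 0.00) ✓; HJ at 58.10° ✓; |HJ| = 54.50 ✓; ∠HJM = 129.5° ✓; |JM| = 16.30 ✓; ∠(JM, MD) = 85.10° ✗; |MD| = 14.50 ✓.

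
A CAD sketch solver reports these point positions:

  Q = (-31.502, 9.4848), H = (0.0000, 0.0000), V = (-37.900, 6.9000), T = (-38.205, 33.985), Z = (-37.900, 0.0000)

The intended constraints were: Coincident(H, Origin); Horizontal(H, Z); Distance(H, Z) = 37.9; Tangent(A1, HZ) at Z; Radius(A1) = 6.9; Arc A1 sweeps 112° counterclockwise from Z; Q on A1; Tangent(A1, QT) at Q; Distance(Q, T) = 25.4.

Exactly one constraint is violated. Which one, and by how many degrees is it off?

Tangent(A1, QT) at Q — off by 6.70°.

H = (0.00, 0.00) ✓; H.y = 0.00, Z.y = 0.00 ✓; |HZ| = 37.90 ✓; ∠(VZ, ZH) = 90.00° ✓; |VZ| = 6.900 ✓; bearing(V→Q) − bearing(V→Z) = 112.0° ✓; |VQ| = 6.900 ✓; ∠(VQ, QT) = 96.70° ✗; |QT| = 25.40 ✓.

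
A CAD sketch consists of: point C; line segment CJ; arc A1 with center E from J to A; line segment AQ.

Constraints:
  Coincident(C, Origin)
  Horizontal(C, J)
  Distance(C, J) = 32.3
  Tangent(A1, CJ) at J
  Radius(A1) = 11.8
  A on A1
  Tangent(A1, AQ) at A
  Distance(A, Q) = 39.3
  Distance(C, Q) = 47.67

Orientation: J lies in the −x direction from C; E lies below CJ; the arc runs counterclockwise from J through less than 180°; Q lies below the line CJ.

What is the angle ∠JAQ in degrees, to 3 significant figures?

111°

C is at the origin; C and J share the same y with |CJ| = 32.3 and J on the −x side, so J = (-32.3, 0.00). The tangent condition forces EJ to be normal to CJ, so E = J + (0, -11.8) = (-32.3, -11.8). Since EA ⟂ AQ (tangency), |EQ| = √(11.8² + 39.3²) = 41.0 regardless of where A sits on A1. So Q lies on both circle(C, 47.67) and circle(E, 41.0); the below-CJ intersection is Q = (-10.4, -46.5). A is the foot of the tangent from Q: A = (-40.1, -20.7).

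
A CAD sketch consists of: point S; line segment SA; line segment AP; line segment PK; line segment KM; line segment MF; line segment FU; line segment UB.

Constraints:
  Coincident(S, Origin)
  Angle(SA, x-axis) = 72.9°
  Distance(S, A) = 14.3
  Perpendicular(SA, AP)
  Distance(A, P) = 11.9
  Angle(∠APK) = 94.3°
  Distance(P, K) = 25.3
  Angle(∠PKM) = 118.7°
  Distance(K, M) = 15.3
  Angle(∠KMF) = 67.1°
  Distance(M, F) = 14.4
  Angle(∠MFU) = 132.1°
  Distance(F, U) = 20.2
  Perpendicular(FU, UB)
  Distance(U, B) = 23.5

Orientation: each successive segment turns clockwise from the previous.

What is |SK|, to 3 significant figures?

17.6

S is at the origin; SA runs at 72.9° with length 14.3, so A = (4.20, 13.7). The perpendicularity gives AP at right angles to SA, so AP runs at -17.1°; with |AP| = 11.9, P = (15.6, 10.2). ∠APK = 94.3° gives PK at -103° from the x-axis; with |PK| = 25.3, K = (9.97, -14.5). Then |SK| = |K − S| = 17.6.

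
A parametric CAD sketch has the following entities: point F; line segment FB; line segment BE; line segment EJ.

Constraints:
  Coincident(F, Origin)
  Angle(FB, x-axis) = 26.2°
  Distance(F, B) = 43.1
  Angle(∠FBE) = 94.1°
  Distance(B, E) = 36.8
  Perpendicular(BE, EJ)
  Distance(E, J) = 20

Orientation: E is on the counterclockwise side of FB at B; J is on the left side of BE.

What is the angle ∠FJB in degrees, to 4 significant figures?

58.48°

∠FBE = 94.1°, so BE runs at 26.2° + (180° − 94.1°) = 112.1° from the x-axis; with |BE| = 36.8, E = B + 36.8·(cos 112.1°, sin 112.1°) = (24.83, 53.13). BE is perpendicular to EJ; with |EJ| = 20.0 on the left of BE, J = E + 20.0·(-0.9265, -0.3762) = (6.296, 45.60). Then cos ∠FJB = JF·JB / (|JF||JB|), giving 58.48°.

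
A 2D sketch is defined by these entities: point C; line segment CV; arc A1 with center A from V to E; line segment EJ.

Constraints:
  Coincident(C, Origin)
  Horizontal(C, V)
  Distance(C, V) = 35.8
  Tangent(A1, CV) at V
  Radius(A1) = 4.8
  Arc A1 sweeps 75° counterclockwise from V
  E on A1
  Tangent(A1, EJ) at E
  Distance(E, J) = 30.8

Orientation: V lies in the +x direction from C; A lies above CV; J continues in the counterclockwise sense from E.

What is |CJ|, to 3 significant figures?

58.8

On A1, V sits at bearing -90° from A; a 75° counterclockwise sweep puts E at bearing -15°, so E = A + 4.8·(cos -15°, sin -15°) = (40.4, 3.56). The tangent condition forces AE to be normal to EJ, so EJ runs along (−sin -15°, cos -15°); with |EJ| = 30.8, J = (48.4, 33.3). Then |CJ| = |J − C| = 58.8.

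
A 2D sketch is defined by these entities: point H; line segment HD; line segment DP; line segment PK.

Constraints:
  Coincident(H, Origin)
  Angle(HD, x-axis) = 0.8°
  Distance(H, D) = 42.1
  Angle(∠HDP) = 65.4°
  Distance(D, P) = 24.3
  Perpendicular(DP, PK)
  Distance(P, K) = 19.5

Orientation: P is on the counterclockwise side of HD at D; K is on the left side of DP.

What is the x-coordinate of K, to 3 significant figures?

14.1

∠HDP = 65.4°, so DP runs at 0.8° + (180° − 65.4°) = 115° from the x-axis; with |DP| = 24.3, P = D + 24.3·(cos 115°, sin 115°) = (31.7, 22.5). DP ⟂ PK; with |PK| = 19.5 on the left of DP, K = P + 19.5·(-0.903, -0.429) = (14.1, 14.2). So K.x = 14.1.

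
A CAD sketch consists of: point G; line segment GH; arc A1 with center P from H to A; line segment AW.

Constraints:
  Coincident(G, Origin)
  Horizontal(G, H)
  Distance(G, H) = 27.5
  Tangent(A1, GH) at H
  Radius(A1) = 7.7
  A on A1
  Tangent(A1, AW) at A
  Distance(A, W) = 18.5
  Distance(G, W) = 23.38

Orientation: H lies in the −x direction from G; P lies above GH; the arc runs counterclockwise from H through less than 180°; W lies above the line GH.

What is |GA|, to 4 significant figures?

21.14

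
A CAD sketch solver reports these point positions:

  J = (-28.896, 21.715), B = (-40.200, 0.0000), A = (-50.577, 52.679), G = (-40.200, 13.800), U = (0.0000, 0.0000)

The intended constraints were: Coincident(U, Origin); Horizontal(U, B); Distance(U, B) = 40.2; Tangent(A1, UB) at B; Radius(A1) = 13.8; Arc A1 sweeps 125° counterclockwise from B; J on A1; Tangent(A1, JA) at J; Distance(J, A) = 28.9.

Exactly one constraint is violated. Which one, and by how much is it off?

Distance(J, A) = 28.9 — off by 8.90.

U = (0.00, 0.00) ✓; U.y = 0.00, B.y = 0.00 ✓; |UB| = 40.20 ✓; ∠(GB, BU) = 90.00° ✓; |GB| = 13.80 ✓; bearing(G→J) − bearing(G→B) = 125.0° ✓; |GJ| = 13.80 ✓; ∠(GJ, JA) = 90.00° ✓; |JA| = 37.80 ✗.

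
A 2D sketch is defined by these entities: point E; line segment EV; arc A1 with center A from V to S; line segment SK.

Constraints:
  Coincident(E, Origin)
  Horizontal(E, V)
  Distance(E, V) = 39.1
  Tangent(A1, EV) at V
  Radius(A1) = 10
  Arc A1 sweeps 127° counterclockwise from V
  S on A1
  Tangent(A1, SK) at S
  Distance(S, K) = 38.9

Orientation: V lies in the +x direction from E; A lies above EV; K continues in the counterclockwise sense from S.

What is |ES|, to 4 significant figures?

49.74

E is at the origin; E and V share the same y with |EV| = 39.1 and V on the +x side, so V = (39.10, 0.000). The tangent condition forces AV to be normal to EV, so A = V + (0, 10) = (39.10, 10.00). On A1, V sits at bearing -90° from A; a 127° counterclockwise sweep puts S at bearing 37°, so S = A + 10.0·(cos 37°, sin 37°) = (47.09, 16.02). Then |ES| = |S − E| = 49.74.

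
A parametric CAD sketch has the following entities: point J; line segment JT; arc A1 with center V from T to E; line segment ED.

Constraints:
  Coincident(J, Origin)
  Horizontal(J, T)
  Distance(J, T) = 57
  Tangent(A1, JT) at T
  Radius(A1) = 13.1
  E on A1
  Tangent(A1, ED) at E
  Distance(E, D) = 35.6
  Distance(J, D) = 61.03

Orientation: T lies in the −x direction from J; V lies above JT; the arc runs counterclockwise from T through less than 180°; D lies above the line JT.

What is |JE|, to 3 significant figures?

45.5

J is at the origin; JT is horizontal with |JT| = 57.0 and T on the −x side, so T = (-57.0, 0.00). Tangency of A1 to JT means the radius VT is perpendicular to JT, so V = T + (0, 13.1) = (-57.0, 13.1). Since VE ⟂ ED (tangency), |VD| = √(13.1² + 35.6²) = 37.9 regardless of where E sits on A1. So D lies on both circle(J, 61.03) and circle(V, 37.9); the above-JT intersection is D = (-39.3, 46.7). E is the foot of the tangent from D: E = (-44.0, 11.4).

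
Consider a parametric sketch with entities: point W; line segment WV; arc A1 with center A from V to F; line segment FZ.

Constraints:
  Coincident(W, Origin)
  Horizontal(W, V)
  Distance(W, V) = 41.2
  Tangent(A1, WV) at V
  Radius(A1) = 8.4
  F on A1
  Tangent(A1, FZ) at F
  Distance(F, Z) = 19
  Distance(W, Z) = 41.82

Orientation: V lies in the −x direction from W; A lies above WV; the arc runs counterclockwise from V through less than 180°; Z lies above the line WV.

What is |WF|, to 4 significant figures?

33.77

W is at the origin; WV is horizontal with |WV| = 41.2 and V on the −x side, so V = (-41.20, 0.000). A1 meets WV tangentially, so AV is at right angles to WV, so A = V + (0, 8.4) = (-41.20, 8.400). Since AF ⟂ FZ (tangency), |AZ| = √(8.4² + 19.0²) = 20.77 regardless of where F sits on A1. So Z lies on both circle(W, 41.82) and circle(A, 20.77); the above-WV intersection is Z = (-31.94, 27.00). F is the foot of the tangent from Z: F = (-32.81, 8.016).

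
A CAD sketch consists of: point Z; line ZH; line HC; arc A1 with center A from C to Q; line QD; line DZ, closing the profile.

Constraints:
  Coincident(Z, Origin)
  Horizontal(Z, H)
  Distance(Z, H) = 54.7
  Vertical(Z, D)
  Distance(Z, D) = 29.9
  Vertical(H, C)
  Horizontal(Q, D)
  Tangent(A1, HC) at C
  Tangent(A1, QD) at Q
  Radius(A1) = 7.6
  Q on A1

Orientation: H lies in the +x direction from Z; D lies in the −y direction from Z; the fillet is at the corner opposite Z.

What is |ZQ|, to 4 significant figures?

55.79

Z is at the origin; ZH is horizontal with |ZH| = 54.7 and H on the +x side, so H = (54.70, 0.000). ZD is vertical with |ZD| = 29.9 and D on the −y side, so D = (0.000, -29.90). The virtual corner opposite Z is at (54.70, -29.90). Since A1 is tangent to HC there, AC ⟂ HC and since A1 is tangent to QD there, AQ ⟂ QD, with radius 7.6, so the center A sits 7.6 in from both sides at A = (47.10, -22.30). That places the tangent points at C = (54.70, -22.30) on HC and Q = (47.10, -29.90) on QD. Then |ZQ| = |Q − Z| = 55.79.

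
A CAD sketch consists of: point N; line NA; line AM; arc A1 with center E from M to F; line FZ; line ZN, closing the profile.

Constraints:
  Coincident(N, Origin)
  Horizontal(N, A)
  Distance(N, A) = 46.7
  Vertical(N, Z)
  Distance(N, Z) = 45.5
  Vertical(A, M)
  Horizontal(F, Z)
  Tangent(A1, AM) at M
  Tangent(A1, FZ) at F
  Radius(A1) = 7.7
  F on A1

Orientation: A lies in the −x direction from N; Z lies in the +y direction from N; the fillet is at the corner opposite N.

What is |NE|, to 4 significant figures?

54.31

N and Z share the same x with |NZ| = 45.5 and Z on the +y side, so Z = (0.000, 45.50). The virtual corner opposite N is at (-46.70, 45.50). The tangent condition forces EM to be normal to AM and A1 meets FZ tangentially, so EF is at right angles to FZ, with radius 7.7, so the center E sits 7.7 in from both sides at E = (-39.00, 37.80). Then |NE| = |E − N| = 54.31.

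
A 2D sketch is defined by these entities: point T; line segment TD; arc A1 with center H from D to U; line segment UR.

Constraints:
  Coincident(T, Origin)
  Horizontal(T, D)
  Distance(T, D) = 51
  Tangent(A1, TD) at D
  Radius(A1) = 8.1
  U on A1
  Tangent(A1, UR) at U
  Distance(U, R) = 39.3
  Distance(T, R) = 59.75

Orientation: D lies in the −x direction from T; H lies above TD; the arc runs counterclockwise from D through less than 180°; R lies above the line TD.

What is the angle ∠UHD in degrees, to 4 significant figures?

82.80°

Checks: |HD| = 8.100 ✓; |HU| = 8.100 ✓; ∠(HU, UR) = 90.00° ✓; |UR| = 39.30 ✓; |TR| = 59.75 ✓.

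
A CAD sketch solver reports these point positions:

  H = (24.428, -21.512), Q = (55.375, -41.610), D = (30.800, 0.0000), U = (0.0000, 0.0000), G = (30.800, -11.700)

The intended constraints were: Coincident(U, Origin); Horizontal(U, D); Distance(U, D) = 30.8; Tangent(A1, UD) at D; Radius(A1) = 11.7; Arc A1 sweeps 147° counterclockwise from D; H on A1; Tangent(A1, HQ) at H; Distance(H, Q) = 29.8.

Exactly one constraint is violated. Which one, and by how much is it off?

Distance(H, Q) = 29.8 — off by 7.10.

U = (0.00, 0.00) ✓; U.y = 0.00, D.y = 0.00 ✓; |UD| = 30.80 ✓; ∠(GD, DU) = 90.00° ✓; |GD| = 11.70 ✓; bearing(G→H) − bearing(G→D) = 147.0° ✓; |GH| = 11.70 ✓; ∠(GH, HQ) = 90.00° ✓; |HQ| = 36.90 ✗.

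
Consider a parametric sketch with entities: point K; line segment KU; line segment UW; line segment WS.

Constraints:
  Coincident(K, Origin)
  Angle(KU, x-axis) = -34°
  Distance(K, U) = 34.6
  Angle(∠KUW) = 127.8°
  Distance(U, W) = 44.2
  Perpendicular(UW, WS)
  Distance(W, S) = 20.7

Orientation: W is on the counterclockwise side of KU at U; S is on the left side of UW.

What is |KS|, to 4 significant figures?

65.74

K is at the origin; KU runs at -34.0° with length 34.6, so U = 34.6·(cos -34.0°, sin -34.0°) = (28.68, -19.35). ∠KUW = 127.8°, so UW runs at -34.0° + (180° − 127.8°) = 18.20° from the x-axis; with |UW| = 44.2, W = U + 44.2·(cos 18.20°, sin 18.20°) = (70.67, -5.543). UW is perpendicular to WS; with |WS| = 20.7 on the left of UW, S = W + 20.7·(-0.3123, 0.9500) = (64.21, 14.12). Then |KS| = |S − K| = 65.74.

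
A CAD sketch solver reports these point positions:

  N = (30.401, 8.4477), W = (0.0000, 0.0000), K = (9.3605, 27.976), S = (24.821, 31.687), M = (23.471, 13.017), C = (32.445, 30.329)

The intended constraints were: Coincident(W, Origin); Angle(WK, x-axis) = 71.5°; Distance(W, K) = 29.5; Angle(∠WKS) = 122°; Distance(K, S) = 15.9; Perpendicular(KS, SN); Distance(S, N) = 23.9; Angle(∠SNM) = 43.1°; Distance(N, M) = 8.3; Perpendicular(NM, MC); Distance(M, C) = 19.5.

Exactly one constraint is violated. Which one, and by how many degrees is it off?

Perpendicular(NM, MC) — off by 6.00°.

W = (0.00, 0.00) ✓; WK at 71.50° ✓; |WK| = 29.50 ✓; ∠WKS = 122.0° ✓; |KS| = 15.90 ✓; ∠(KS, SN) = 90.00° ✓; |SN| = 23.90 ✓; ∠SNM = 43.10° ✓; |NM| = 8.301 ✓; ∠(NM, MC) = 84.00° ✗; |MC| = 19.50 ✓.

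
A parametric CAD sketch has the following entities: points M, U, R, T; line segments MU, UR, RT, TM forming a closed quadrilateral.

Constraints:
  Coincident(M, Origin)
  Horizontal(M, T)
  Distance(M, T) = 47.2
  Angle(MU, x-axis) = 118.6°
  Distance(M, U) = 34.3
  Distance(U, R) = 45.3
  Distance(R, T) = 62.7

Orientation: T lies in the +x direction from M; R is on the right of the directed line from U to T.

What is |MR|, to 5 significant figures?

20.359

M is at the origin; M and T share the same y with |MT| = 47.2 and T in +x, so T = (47.2, 0). MU runs at 118.6° with |MU| = 34.3, so U = (-16.419, 30.115). R is determined by |UR| = 45.3 and |RT| = 62.7 together: it lies at the intersection of circle(U, 45.3) and circle(T, 62.7). With |UT| = 70.387, the foot of the radical line on UT is 21.844 from U and the perpendicular offset is √(45.3² − 21.844²) = 39.685. Taking the right-of-UT solution: R = (-13.654, -15.101).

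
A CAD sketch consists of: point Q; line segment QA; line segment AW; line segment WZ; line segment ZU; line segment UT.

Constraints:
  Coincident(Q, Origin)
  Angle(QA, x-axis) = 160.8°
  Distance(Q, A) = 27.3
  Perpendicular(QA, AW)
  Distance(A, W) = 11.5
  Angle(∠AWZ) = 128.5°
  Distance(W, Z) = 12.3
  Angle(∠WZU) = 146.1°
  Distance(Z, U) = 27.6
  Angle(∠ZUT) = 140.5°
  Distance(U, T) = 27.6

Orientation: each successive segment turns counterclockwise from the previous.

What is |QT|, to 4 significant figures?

32.95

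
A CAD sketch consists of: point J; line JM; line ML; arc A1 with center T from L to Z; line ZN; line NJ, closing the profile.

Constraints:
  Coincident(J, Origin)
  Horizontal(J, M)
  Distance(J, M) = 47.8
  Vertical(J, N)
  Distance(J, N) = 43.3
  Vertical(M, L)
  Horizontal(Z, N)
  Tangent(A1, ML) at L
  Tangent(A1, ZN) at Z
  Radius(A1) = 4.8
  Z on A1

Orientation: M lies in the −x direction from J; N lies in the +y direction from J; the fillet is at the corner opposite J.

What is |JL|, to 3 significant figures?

61.4

The virtual corner opposite J is at (-47.8, 43.3). Since A1 is tangent to ML there, TL ⟂ ML and since A1 is tangent to ZN there, TZ ⟂ ZN, with radius 4.8, so the center T sits 4.8 in from both sides at T = (-43.0, 38.5). That places the tangent points at L = (-47.8, 38.5) on ML and Z = (-43.0, 43.3) on ZN. Then |JL| = |L − J| = 61.4.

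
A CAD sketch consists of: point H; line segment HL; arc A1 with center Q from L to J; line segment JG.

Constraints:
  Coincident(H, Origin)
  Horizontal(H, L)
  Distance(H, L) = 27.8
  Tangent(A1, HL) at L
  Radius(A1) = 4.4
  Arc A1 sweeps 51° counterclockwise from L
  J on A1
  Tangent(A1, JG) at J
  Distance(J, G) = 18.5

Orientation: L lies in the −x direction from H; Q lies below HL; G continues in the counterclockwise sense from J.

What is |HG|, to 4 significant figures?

45.75

H is at the origin; H and L share the same y with |HL| = 27.8 and L on the −x side, so L = (-27.80, 0.000). Since A1 is tangent to HL there, QL ⟂ HL, so Q = L + (0, -4.4) = (-27.80, -4.400). On A1, L sits at bearing 90° from Q; a 51° counterclockwise sweep puts J at bearing 141°, so J = Q + 4.4·(cos 141°, sin 141°) = (-31.22, -1.631). A1 meets JG tangentially, so QJ is at right angles to JG, so JG runs along (−sin 141°, cos 141°); with |JG| = 18.5, G = (-42.86, -16.01). Then |HG| = |G − H| = 45.75.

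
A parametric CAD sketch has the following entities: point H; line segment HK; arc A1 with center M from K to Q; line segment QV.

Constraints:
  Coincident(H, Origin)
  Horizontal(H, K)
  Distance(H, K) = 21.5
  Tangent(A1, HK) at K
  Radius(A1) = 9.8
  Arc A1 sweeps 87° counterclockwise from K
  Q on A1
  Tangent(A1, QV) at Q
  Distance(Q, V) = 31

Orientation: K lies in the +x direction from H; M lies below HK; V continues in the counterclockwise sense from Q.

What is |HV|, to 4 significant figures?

41.49

H is at the origin; H and K share the same y with |HK| = 21.5 and K on the +x side, so K = (21.50, 0.000). The tangent condition forces MK to be normal to HK, so M = K + (0, -9.8) = (21.50, -9.800). On A1, K sits at bearing 90° from M; an 87° counterclockwise sweep puts Q at bearing 177°, so Q = M + 9.8·(cos 177°, sin 177°) = (11.71, -9.287). A1 meets QV tangentially, so MQ is at right angles to QV, so QV runs along (−sin 177°, cos 177°); with |QV| = 31.0, V = (10.09, -40.24). Then |HV| = |V − H| = 41.49.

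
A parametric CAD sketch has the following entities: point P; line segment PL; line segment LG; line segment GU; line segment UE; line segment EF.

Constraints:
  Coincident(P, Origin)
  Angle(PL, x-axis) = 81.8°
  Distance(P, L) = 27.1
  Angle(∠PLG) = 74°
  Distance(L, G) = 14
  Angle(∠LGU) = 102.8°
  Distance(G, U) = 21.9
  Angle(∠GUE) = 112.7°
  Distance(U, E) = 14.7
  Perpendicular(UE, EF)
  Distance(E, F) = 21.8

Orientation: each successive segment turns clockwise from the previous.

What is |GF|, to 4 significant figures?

23.21

P is at the origin; PL runs at 81.8° with length 27.1, so L = (3.865, 26.82). ∠PLG = 74.0° gives LG at -24.20° from the x-axis; with |LG| = 14.0, G = (16.63, 21.08). ∠LGU = 102.8° gives GU at -101.4° from the x-axis; with |GU| = 21.9, U = (12.31, -0.3839). ∠GUE = 112.7° gives UE at -168.7° from the x-axis; with |UE| = 14.7, E = (-2.109, -3.264). UE is perpendicular to EF, so EF runs at 101.3°; with |EF| = 21.8, F = (-6.380, 18.11). Then |GF| = |F − G| = 23.21.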